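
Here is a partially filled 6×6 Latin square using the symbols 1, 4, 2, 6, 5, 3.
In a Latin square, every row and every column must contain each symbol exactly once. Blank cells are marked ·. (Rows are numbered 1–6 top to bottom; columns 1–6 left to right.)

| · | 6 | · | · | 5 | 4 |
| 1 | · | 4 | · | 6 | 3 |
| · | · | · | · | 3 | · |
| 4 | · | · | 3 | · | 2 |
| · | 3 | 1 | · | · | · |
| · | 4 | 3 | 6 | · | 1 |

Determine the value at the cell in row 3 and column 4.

Row 1, column 3: row 1 has {4, 6, 5} and column 3 has {1, 4, 3}, leaving only 2.
Row 1, column 1: row 1 has {4, 2, 6, 5} and column 1 has {1, 4}, leaving only 3.
Row 1, column 4: row 1 has {4, 2, 6, 5, 3} and column 4 has {6, 3}, leaving only 1.
Row 4, column 5: row 4 has {4, 2, 3} and column 5 has {6, 5, 3}, leaving only 1.
Row 4, column 2: row 4 has {1, 4, 2, 3} and column 2 has {4, 6, 3}, leaving only 5.
Row 2, column 2: row 2 has {1, 4, 6, 3} and column 2 has {4, 6, 5, 3}, leaving only 2.
Row 2, column 4: row 2 has {1, 4, 2, 6, 3} and column 4 has {1, 6, 3}, leaving only 5.
Row 3, column 2: row 3 has {3} and column 2 has {4, 2, 6, 5, 3}, leaving only 1.
Row 4, column 3: row 4 has {1, 4, 2, 5, 3} and column 3 has {1, 4, 2, 3}, leaving only 6.
Row 3, column 3: row 3 has {1, 3} and column 3 has {1, 4, 2, 6, 3}, leaving only 5.
Row 3, column 6: row 3 has {1, 5, 3} and column 6 has {1, 4, 2, 3}, leaving only 6.
Row 3, column 1: row 3 has {1, 6, 5, 3} and column 1 has {1, 4, 3}, leaving only 2.
Row 3 already has {1, 2, 6, 5, 3} and column 4 already has {1, 6, 5, 3}, so row 3, column 4 must be 4.

4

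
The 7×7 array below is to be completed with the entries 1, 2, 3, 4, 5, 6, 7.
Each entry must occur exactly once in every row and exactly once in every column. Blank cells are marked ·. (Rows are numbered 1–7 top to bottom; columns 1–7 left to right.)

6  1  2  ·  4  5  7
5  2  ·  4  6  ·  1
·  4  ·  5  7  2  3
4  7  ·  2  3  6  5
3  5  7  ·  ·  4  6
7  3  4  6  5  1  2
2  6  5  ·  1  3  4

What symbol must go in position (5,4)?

1

Row 5 already has {3, 4, 5, 6, 7} and column 4 already has {2, 4, 5, 6}, so row 5, column 4 must be 1.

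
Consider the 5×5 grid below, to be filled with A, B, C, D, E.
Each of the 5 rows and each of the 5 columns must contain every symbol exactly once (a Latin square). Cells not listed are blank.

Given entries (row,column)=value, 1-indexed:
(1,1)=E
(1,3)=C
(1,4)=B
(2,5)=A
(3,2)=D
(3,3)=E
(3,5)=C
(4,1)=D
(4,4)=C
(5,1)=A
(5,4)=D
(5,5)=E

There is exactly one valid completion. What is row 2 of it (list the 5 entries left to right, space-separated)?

C B D E A

Row 2, column 4: row 2 has {A} and column 4 has {B, C, D}, leaving only E.
Row 1, column 2: row 1 has {B, C, E} and column 2 has {D}, leaving only A.
Row 1, column 5: row 1 has {A, B, C, E} and column 5 has {A, C, E}, leaving only D.
Row 3, column 1: row 3 has {C, D, E} and column 1 has {A, D, E}, leaving only B.
Row 2, column 1: row 2 has {A, E} and column 1 has {A, B, D, E}, leaving only C.
Row 2, column 2: row 2 has {A, C, E} and column 2 has {A, D}, leaving only B.
Row 2, column 3: row 2 has {A, B, C, E} and column 3 has {C, E}, leaving only D.
So row 2 reads: C B D E A.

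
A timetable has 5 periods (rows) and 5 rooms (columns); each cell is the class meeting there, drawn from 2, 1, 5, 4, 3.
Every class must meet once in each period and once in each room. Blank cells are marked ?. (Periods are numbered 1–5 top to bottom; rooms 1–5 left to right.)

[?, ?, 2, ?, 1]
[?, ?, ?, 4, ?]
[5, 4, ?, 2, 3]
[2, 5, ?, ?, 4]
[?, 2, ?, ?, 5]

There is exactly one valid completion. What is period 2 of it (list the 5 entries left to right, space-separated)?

Period 2, room 5: period 2 has {4} and room 5 has {1, 5, 4, 3}, leaving only 2.
Period 1, room 2: period 1 has {2, 1} and room 2 has {2, 5, 4}, leaving only 3.
Period 2, room 2: period 2 has {2, 4} and room 2 has {2, 5, 4, 3}, leaving only 1.
Period 2, room 1: period 2 has {2, 1, 4} and room 1 has {2, 5}, leaving only 3.
Period 2, room 3: period 2 has {2, 1, 4, 3} and room 3 has {2}, leaving only 5.
So period 2 reads: 3 1 5 4 2.

3 1 5 4 2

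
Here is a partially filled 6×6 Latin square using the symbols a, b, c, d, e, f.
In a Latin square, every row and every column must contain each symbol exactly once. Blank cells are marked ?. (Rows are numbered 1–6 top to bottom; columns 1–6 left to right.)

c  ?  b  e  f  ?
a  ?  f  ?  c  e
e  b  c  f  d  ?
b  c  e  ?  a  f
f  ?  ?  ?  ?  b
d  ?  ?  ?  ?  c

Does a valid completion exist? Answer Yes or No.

No

Row 2, column 2: row 2 has {a, c, e, f} and column 2 has {b, c}, so it must be d.
Row 1, column 2: row 1 has {b, c, e, f} and column 2 has {b, c, d}, so it must be a.
Row 1, column 6: row 1 has {a, b, c, e, f} and column 6 has {b, c, e, f}, so it must be d.
Row 2, column 4: row 2 has {a, c, d, e, f} and column 4 has {e, f}, so it must be b.
Row 3, column 6: row 3 has {b, c, d, e, f} and column 6 has {b, c, d, e, f}, so it must be a.
Row 4, column 4: row 4 has {a, b, c, e, f} and column 4 has {b, e, f}, so it must be d.
Row 5, column 2: row 5 has {b, f} and column 2 has {a, b, c, d}, so it must be e.
Now row 5, column 5: row 5 together with column 5 already contain {a, b, c, d, e, f} — every symbol — so nothing can go there. The grid has no valid completion.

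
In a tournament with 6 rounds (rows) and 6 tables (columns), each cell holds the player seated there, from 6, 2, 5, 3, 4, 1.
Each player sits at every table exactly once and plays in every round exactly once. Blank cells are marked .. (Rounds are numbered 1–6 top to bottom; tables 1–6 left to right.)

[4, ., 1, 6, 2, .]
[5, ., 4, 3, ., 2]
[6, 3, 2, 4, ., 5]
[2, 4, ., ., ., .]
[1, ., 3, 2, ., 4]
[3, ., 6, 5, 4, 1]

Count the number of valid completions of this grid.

Round 1, table 2: eliminating its round and table leaves {5}.
Round 1, table 6: eliminating its round and table leaves {3}.
Round 2, table 2: eliminating its round and table leaves {6, 1}.
Round 2, table 5: eliminating its round and table leaves {6, 1}.
Round 3, table 5: eliminating its round and table leaves {1}.
Round 4, table 3: eliminating its round and table leaves {5}.
Round 4, table 4: eliminating its round and table leaves {1}.
Round 4, table 5: eliminating its round and table leaves {6, 5, 3, 1}.
Round 4, table 6: eliminating its round and table leaves {6, 3}.
Round 5, table 2: eliminating its round and table leaves {6, 5}.
Round 5, table 5: eliminating its round and table leaves {6, 5}.
Round 6, table 2: eliminating its round and table leaves {2}.
Only one assignment across all blanks avoids any round or table repeat, giving 1 completion.

1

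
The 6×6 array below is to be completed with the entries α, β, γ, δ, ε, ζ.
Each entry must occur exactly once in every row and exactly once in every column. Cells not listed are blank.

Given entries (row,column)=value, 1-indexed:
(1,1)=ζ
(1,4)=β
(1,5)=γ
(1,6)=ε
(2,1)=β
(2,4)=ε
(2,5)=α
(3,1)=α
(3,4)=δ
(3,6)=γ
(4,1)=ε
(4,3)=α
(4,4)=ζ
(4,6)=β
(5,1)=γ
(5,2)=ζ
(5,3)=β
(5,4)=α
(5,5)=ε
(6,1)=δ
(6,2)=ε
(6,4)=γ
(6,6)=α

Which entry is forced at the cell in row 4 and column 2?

Row 1, column 3: row 1 has {β, γ, ε, ζ} and column 3 has {α, β}, leaving only δ.
Row 1, column 2: row 1 has {β, γ, δ, ε, ζ} and column 2 has {ε, ζ}, leaving only α.
Row 3, column 2: row 3 has {α, γ, δ} and column 2 has {α, ε, ζ}, leaving only β.
Row 3, column 5: row 3 has {α, β, γ, δ} and column 5 has {α, γ, ε}, leaving only ζ.
Row 3, column 3: row 3 has {α, β, γ, δ, ζ} and column 3 has {α, β, δ}, leaving only ε.
Row 4, column 5: row 4 has {α, β, ε, ζ} and column 5 has {α, γ, ε, ζ}, leaving only δ.
Row 4 already has {α, β, δ, ε, ζ} and column 2 already has {α, β, ε, ζ}, so row 4, column 2 must be γ.

γ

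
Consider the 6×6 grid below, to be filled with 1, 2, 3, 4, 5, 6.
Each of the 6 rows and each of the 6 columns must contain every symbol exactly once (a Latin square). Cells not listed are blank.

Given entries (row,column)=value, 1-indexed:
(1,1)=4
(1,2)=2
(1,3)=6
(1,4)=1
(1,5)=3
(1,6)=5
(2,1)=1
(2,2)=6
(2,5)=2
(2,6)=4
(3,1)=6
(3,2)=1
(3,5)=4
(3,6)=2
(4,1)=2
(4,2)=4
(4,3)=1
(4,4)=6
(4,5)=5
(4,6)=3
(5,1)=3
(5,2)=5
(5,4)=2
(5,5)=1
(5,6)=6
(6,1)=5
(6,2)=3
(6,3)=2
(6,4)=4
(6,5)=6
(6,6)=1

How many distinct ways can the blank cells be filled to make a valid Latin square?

2

Row 2, column 3: eliminating its row and column leaves {3, 5}.
Row 2, column 4: eliminating its row and column leaves {3, 5}.
Row 3, column 3: eliminating its row and column leaves {3, 5}.
Row 3, column 4: eliminating its row and column leaves {3, 5}.
Row 5, column 3: eliminating its row and column leaves {4}.
Enumerating the assignments across these blanks that avoid any row or column repeat gives 2 completions.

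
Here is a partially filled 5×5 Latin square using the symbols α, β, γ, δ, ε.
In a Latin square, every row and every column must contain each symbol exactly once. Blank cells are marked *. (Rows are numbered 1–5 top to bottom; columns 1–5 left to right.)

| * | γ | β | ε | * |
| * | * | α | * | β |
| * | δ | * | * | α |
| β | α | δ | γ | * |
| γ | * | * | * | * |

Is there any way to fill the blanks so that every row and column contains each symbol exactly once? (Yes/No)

No

Row 1, column 5: row 1 has {β, γ, ε} and column 5 has {α, β}, so it must be δ.
Row 1, column 1: row 1 has {β, γ, δ, ε} and column 1 has {β, γ}, so it must be α.
Row 2, column 2: row 2 has {α, β} and column 2 has {α, γ, δ}, so it must be ε.
Row 2, column 1: row 2 has {α, β, ε} and column 1 has {α, β, γ}, so it must be δ.
Now row 2, column 4: row 2 together with column 4 already contain {α, β, γ, δ, ε} — every symbol — so nothing can go there. The grid has no valid completion.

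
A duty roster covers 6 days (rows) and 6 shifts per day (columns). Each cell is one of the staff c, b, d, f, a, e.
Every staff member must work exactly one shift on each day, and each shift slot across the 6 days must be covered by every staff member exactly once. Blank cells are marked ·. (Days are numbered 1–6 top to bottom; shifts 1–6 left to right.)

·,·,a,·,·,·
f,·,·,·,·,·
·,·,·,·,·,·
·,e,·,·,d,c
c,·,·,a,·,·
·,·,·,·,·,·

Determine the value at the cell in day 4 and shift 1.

Day 4, shift 1 is narrowed to {b, a}.
If it were b, then day 4, shift 4 would be left with no valid symbol.
So day 4, shift 1 must be a.

a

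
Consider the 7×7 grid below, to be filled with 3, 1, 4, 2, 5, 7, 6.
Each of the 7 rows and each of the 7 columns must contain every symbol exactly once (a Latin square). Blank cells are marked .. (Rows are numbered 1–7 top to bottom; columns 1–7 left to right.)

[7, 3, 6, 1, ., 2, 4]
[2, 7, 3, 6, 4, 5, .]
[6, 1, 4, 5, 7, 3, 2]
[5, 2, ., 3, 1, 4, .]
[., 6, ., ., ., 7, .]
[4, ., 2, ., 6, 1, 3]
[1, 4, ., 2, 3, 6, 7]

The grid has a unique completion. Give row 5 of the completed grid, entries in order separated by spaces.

3 6 1 4 2 7 5

Row 5, column 1: row 5 has {7, 6} and column 1 has {1, 4, 2, 5, 7, 6}, leaving only 3.
Row 5, column 4: row 5 has {3, 7, 6} and column 4 has {3, 1, 2, 5, 6}, leaving only 4.
Row 1, column 5: row 1 has {3, 1, 4, 2, 7, 6} and column 5 has {3, 1, 4, 7, 6}, leaving only 5.
Row 5, column 5: row 5 has {3, 4, 7, 6} and column 5 has {3, 1, 4, 5, 7, 6}, leaving only 2.
Row 2, column 7: row 2 has {3, 4, 2, 5, 7, 6} and column 7 has {3, 4, 2, 7}, leaving only 1.
Row 5, column 7: row 5 has {3, 4, 2, 7, 6} and column 7 has {3, 1, 4, 2, 7}, leaving only 5.
Row 5, column 3: row 5 has {3, 4, 2, 5, 7, 6} and column 3 has {3, 4, 2, 6}, leaving only 1.
So row 5 reads: 3 6 1 4 2 7 5.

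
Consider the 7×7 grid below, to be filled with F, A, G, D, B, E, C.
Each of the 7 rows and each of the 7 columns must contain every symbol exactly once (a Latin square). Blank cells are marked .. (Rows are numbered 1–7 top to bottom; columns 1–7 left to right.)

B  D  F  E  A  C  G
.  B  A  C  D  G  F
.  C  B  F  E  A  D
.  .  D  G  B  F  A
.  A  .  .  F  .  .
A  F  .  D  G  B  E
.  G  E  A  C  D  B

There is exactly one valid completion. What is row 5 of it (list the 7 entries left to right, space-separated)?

Row 5, column 4: row 5 has {F, A} and column 4 has {F, A, G, D, E, C}, leaving only B.
Row 5, column 6: row 5 has {F, A, B} and column 6 has {F, A, G, D, B, C}, leaving only E.
Row 5, column 7: row 5 has {F, A, B, E} and column 7 has {F, A, G, D, B, E}, leaving only C.
Row 5, column 3: row 5 has {F, A, B, E, C} and column 3 has {F, A, D, B, E}, leaving only G.
Row 5, column 1: row 5 has {F, A, G, B, E, C} and column 1 has {A, B}, leaving only D.
So row 5 reads: D A G B F E C.

D A G B F E C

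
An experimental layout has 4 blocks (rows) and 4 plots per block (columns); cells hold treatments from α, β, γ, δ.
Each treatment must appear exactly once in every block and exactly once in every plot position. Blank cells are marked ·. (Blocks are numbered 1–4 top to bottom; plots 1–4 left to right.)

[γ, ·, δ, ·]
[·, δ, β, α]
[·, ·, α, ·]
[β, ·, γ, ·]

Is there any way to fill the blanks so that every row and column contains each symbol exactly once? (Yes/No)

Block 2, plot 1: block 2 together with plot 1 already contain {α, β, γ, δ} — every symbol — so nothing can go there. The grid has no valid completion.

No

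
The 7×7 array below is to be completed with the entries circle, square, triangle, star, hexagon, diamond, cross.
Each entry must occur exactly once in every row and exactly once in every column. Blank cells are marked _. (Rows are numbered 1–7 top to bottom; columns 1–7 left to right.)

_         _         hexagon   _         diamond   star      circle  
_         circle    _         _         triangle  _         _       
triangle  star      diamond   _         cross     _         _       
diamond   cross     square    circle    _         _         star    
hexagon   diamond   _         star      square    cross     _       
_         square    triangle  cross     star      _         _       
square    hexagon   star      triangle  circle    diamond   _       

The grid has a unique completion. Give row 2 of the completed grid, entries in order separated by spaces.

Row 2, column 3: row 2 has {circle, triangle} and column 3 has {square, triangle, star, hexagon, diamond}, leaving only cross.
Row 2, column 1: row 2 has {circle, triangle, cross} and column 1 has {square, triangle, hexagon, diamond}, leaving only star.
Row 1, column 1: row 1 has {circle, star, hexagon, diamond} and column 1 has {square, triangle, star, hexagon, diamond}, leaving only cross.
Row 1, column 2: row 1 has {circle, star, hexagon, diamond, cross} and column 2 has {circle, square, star, hexagon, diamond, cross}, leaving only triangle.
Row 1, column 4: row 1 has {circle, triangle, star, hexagon, diamond, cross} and column 4 has {circle, triangle, star, cross}, leaving only square.
Row 3, column 4: row 3 has {triangle, star, diamond, cross} and column 4 has {circle, square, triangle, star, cross}, leaving only hexagon.
Row 2, column 4: row 2 has {circle, triangle, star, cross} and column 4 has {circle, square, triangle, star, hexagon, cross}, leaving only diamond.
Row 3, column 7: row 3 has {triangle, star, hexagon, diamond, cross} and column 7 has {circle, star}, leaving only square.
Row 2, column 7: row 2 has {circle, triangle, star, diamond, cross} and column 7 has {circle, square, star}, leaving only hexagon.
Row 2, column 6: row 2 has {circle, triangle, star, hexagon, diamond, cross} and column 6 has {star, diamond, cross}, leaving only square.
So row 2 reads: star circle cross diamond triangle square hexagon.

star circle cross diamond triangle square hexagon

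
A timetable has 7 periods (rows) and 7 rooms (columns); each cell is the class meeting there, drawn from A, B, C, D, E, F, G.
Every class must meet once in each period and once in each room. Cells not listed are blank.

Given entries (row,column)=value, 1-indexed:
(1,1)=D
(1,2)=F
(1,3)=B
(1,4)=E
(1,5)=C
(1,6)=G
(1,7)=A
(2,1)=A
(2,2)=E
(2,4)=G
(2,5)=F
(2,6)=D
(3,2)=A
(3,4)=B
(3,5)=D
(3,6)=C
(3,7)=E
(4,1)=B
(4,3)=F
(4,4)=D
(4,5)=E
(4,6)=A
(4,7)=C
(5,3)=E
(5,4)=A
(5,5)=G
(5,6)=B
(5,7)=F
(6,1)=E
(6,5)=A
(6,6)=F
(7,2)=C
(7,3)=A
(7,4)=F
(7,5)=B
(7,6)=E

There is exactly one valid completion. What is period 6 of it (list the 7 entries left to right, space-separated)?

E B D C A F G

Period 6, room 4: period 6 has {A, E, F} and room 4 has {A, B, D, E, F, G}, leaving only C.
Period 2, room 3: period 2 has {A, D, E, F, G} and room 3 has {A, B, E, F}, leaving only C.
Period 2, room 7: period 2 has {A, C, D, E, F, G} and room 7 has {A, C, E, F}, leaving only B.
Period 3, room 3: period 3 has {A, B, C, D, E} and room 3 has {A, B, C, E, F}, leaving only G.
Period 6, room 3: period 6 has {A, C, E, F} and room 3 has {A, B, C, E, F, G}, leaving only D.
Period 6, room 7: period 6 has {A, C, D, E, F} and room 7 has {A, B, C, E, F}, leaving only G.
Period 6, room 2: period 6 has {A, C, D, E, F, G} and room 2 has {A, C, E, F}, leaving only B.
So period 6 reads: E B D C A F G.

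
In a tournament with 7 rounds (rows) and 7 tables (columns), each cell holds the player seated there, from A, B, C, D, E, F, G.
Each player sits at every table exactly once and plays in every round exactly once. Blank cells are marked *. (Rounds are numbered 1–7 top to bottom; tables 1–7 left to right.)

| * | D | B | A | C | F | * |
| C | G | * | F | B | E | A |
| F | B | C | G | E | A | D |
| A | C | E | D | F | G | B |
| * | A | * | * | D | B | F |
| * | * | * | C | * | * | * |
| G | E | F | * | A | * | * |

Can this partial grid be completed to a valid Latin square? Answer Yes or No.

Round 1, table 1: round 1 has {A, B, C, D, F} and table 1 has {A, C, F, G}, so it must be E.
Now round 5, table 1: round 5 together with table 1 already contain {A, B, C, D, E, F, G} — every symbol — so nothing can go there. The grid has no valid completion.

No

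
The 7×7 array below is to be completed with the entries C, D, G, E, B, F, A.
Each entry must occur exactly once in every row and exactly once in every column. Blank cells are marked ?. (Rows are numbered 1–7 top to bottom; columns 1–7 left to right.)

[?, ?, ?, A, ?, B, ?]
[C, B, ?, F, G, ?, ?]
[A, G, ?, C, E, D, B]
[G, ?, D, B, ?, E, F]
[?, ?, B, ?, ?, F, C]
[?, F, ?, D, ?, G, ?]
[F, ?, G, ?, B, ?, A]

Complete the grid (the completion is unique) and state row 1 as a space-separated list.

D E C A F B G

Row 2, column 6: row 2 has {C, G, B, F} and column 6 has {D, G, E, B, F}, leaving only A.
Row 2, column 3: row 2 has {C, G, B, F, A} and column 3 has {D, G, B}, leaving only E.
Row 2, column 7: row 2 has {C, G, E, B, F, A} and column 7 has {C, B, F, A}, leaving only D.
Row 3, column 3: row 3 has {C, D, G, E, B, A} and column 3 has {D, G, E, B}, leaving only F.
Row 1, column 3: row 1 has {B, A} and column 3 has {D, G, E, B, F}, leaving only C.
Row 6, column 3: row 6 has {D, G, F} and column 3 has {C, D, G, E, B, F}, leaving only A.
Row 6, column 5: row 6 has {D, G, F, A} and column 5 has {G, E, B}, leaving only C.
Row 4, column 5: row 4 has {D, G, E, B, F} and column 5 has {C, G, E, B}, leaving only A.
Row 4, column 2: row 4 has {D, G, E, B, F, A} and column 2 has {G, B, F}, leaving only C.
Row 5, column 5: row 5 has {C, B, F} and column 5 has {C, G, E, B, A}, leaving only D.
Row 1, column 5: row 1 has {C, B, A} and column 5 has {C, D, G, E, B, A}, leaving only F.
Row 5, column 1: row 5 has {C, D, B, F} and column 1 has {C, G, F, A}, leaving only E.
Row 1, column 1: row 1 has {C, B, F, A} and column 1 has {C, G, E, F, A}, leaving only D.
Row 1, column 2: row 1 has {C, D, B, F, A} and column 2 has {C, G, B, F}, leaving only E.
Row 1, column 7: row 1 has {C, D, E, B, F, A} and column 7 has {C, D, B, F, A}, leaving only G.
So row 1 reads: D E C A F B G.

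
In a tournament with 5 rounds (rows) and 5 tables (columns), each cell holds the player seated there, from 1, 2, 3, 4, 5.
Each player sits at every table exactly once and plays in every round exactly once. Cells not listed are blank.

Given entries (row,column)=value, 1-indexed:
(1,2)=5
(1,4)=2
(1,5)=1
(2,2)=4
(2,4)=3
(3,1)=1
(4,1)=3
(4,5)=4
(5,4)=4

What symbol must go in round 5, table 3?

Round 1, table 1: round 1 has {1, 2, 5} and table 1 has {1, 3}, leaving only 4.
Round 1, table 3: round 1 has {1, 2, 4, 5} and table 3 has {}, leaving only 3.
Round 3, table 4: round 3 has {1} and table 4 has {2, 3, 4}, leaving only 5.
Round 4, table 4: round 4 has {3, 4} and table 4 has {2, 3, 4, 5}, leaving only 1.
Round 4, table 2: round 4 has {1, 3, 4} and table 2 has {4, 5}, leaving only 2.
Round 3, table 2: round 3 has {1, 5} and table 2 has {2, 4, 5}, leaving only 3.
Round 3, table 5: round 3 has {1, 3, 5} and table 5 has {1, 4}, leaving only 2.
Round 2, table 5: round 2 has {3, 4} and table 5 has {1, 2, 4}, leaving only 5.
Round 2, table 1: round 2 has {3, 4, 5} and table 1 has {1, 3, 4}, leaving only 2.
Round 2, table 3: round 2 has {2, 3, 4, 5} and table 3 has {3}, leaving only 1.
Round 3, table 3: round 3 has {1, 2, 3, 5} and table 3 has {1, 3}, leaving only 4.
Round 4, table 3: round 4 has {1, 2, 3, 4} and table 3 has {1, 3, 4}, leaving only 5.
Round 5 already has {4} and table 3 already has {1, 3, 4, 5}, so round 5, table 3 must be 2.

2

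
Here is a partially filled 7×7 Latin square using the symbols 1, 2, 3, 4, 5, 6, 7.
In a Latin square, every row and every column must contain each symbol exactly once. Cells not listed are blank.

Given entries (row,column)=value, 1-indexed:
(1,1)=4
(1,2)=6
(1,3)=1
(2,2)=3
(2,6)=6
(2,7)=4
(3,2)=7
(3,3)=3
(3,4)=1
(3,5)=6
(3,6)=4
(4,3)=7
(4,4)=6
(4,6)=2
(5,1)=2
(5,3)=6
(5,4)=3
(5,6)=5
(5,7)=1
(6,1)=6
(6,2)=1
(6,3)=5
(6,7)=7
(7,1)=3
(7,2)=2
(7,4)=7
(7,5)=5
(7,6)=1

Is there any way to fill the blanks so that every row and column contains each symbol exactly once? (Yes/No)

No row or column among the givens repeats a symbol, and propagating forced cells runs into no contradiction.
One valid completion exists (for instance, 4 6 1 2 3 7 5 / 7 3 2 5 1 6 4 / 5 7 3 1 6 4 2 / 1 5 7 6 4 2 3 / 2 4 6 3 7 5 1 / 6 1 5 4 2 3 7 / 3 2 4 7 5 1 6).

Yes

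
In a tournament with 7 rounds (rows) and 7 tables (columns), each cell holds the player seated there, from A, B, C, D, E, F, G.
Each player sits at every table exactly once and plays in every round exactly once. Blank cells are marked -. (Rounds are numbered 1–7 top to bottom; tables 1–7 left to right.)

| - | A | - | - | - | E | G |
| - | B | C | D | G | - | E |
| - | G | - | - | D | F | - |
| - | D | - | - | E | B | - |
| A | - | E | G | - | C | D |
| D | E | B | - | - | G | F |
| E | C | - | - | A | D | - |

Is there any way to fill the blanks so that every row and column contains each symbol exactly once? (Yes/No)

Yes

No round or table among the givens repeats a symbol, and propagating forced cells runs into no contradiction.
One valid completion exists (for instance, C A D B F E G / F B C D G A E / B G A E D F C / G D F C E B A / A F E G B C D / D E B A C G F / E C G F A D B).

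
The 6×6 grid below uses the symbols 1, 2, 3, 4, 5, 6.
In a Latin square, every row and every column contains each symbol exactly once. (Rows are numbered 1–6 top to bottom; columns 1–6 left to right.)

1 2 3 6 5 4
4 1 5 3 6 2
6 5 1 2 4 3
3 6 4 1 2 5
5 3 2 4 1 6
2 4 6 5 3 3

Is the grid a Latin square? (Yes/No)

Column 6 contains 3 twice (at rows 3 and 6), so it is not a permutation.

No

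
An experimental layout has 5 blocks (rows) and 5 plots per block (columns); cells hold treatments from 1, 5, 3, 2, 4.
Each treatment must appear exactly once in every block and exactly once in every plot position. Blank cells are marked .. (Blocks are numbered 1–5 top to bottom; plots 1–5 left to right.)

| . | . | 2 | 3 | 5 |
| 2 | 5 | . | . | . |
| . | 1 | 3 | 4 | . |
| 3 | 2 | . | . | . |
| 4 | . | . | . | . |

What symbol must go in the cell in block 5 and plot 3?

5

Block 1, plot 1: block 1 has {5, 3, 2} and plot 1 has {3, 2, 4}, leaving only 1.
Block 1, plot 2: block 1 has {1, 5, 3, 2} and plot 2 has {1, 5, 2}, leaving only 4.
Block 2, plot 4: block 2 has {5, 2} and plot 4 has {3, 4}, leaving only 1.
Block 2, plot 3: block 2 has {1, 5, 2} and plot 3 has {3, 2}, leaving only 4.
Block 2, plot 5: block 2 has {1, 5, 2, 4} and plot 5 has {5}, leaving only 3.
Block 3, plot 1: block 3 has {1, 3, 4} and plot 1 has {1, 3, 2, 4}, leaving only 5.
Block 3, plot 5: block 3 has {1, 5, 3, 4} and plot 5 has {5, 3}, leaving only 2.
Block 4, plot 4: block 4 has {3, 2} and plot 4 has {1, 3, 4}, leaving only 5.
Block 4, plot 3: block 4 has {5, 3, 2} and plot 3 has {3, 2, 4}, leaving only 1.
Block 5 already has {4} and plot 3 already has {1, 3, 2, 4}, so block 5, plot 3 must be 5.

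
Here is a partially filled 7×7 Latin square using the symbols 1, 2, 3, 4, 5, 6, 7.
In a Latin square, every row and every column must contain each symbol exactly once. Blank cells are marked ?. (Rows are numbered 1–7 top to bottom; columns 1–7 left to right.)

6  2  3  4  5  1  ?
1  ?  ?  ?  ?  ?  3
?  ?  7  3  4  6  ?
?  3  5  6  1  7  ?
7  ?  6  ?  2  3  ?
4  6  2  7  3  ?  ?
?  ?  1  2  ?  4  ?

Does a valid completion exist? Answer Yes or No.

Yes

No row or column among the givens repeats a symbol, and propagating forced cells runs into no contradiction.
One valid completion exists (for instance, 6 2 3 4 5 1 7 / 1 7 4 5 6 2 3 / 5 1 7 3 4 6 2 / 2 3 5 6 1 7 4 / 7 4 6 1 2 3 5 / 4 6 2 7 3 5 1 / 3 5 1 2 7 4 6).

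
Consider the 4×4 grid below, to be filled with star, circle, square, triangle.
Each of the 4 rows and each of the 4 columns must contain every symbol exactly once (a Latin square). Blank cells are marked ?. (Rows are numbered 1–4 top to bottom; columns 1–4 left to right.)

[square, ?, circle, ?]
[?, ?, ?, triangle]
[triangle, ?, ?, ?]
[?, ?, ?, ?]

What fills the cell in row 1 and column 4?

star

Row 1 already has {circle, square} and column 4 already has {triangle}, so row 1, column 4 must be star.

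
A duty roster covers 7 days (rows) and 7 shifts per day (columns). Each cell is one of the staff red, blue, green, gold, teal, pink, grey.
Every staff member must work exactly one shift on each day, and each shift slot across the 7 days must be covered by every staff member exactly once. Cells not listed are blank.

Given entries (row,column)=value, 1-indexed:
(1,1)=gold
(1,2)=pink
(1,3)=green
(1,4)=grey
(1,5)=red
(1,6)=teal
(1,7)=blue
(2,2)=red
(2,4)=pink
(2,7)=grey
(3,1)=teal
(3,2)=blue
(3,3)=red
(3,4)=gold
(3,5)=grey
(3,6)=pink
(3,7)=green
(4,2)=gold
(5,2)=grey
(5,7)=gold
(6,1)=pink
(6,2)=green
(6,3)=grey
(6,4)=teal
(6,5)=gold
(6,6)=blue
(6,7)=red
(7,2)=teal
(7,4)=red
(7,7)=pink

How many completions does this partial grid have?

Day 2, shift 1: eliminating its day and shift leaves {blue, green}.
Day 2, shift 3: eliminating its day and shift leaves {blue, gold, teal}.
Day 2, shift 5: eliminating its day and shift leaves {blue, green, teal}.
Day 2, shift 6: eliminating its day and shift leaves {green, gold}.
Day 4, shift 1: eliminating its day and shift leaves {red, blue, green, grey}.
Day 4, shift 3: eliminating its day and shift leaves {blue, teal, pink}.
Day 4, shift 4: eliminating its day and shift leaves {blue, green}.
Day 4, shift 5: eliminating its day and shift leaves {blue, green, teal, pink}.
Day 4, shift 6: eliminating its day and shift leaves {red, green, grey}.
Day 4, shift 7: eliminating its day and shift leaves {teal}.
Day 5, shift 1: eliminating its day and shift leaves {red, blue, green}.
Day 5, shift 3: eliminating its day and shift leaves {blue, teal, pink}.
Day 5, shift 4: eliminating its day and shift leaves {blue, green}.
Day 5, shift 5: eliminating its day and shift leaves {blue, green, teal, pink}.
Day 5, shift 6: eliminating its day and shift leaves {red, green}.
Day 7, shift 1: eliminating its day and shift leaves {blue, green, grey}.
Day 7, shift 3: eliminating its day and shift leaves {blue, gold}.
Day 7, shift 5: eliminating its day and shift leaves {blue, green}.
Day 7, shift 6: eliminating its day and shift leaves {green, gold, grey}.
Enumerating the assignments across these blanks that avoid any day or shift repeat gives 6 completions.

6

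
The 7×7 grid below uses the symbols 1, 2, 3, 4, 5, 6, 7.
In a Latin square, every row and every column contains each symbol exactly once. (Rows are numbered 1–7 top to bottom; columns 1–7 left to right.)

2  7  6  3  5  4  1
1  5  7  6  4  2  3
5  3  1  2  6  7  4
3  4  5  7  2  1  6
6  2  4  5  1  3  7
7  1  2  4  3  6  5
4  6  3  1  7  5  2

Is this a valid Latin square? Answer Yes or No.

Each row is a permutation of the 7 symbols, and so is each column.

Yes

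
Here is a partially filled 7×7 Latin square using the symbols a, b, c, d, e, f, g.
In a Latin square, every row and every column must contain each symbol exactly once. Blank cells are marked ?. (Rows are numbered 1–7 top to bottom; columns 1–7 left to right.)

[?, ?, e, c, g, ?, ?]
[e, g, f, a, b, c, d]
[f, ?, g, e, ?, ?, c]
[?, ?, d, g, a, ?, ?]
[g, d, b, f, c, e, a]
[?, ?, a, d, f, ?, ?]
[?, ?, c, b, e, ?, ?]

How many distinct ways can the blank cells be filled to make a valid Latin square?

Row 1, column 1: eliminating its row and column leaves {a, b, d}.
Row 1, column 2: eliminating its row and column leaves {a, b, f}.
Row 1, column 6: eliminating its row and column leaves {a, b, d, f}.
Row 1, column 7: eliminating its row and column leaves {b, f}.
Row 3, column 2: eliminating its row and column leaves {a, b}.
Row 3, column 5: eliminating its row and column leaves {d}.
Row 3, column 6: eliminating its row and column leaves {a, b, d}.
Row 4, column 1: eliminating its row and column leaves {b, c}.
Row 4, column 2: eliminating its row and column leaves {b, c, e, f}.
Row 4, column 6: eliminating its row and column leaves {b, f}.
Row 4, column 7: eliminating its row and column leaves {b, e, f}.
Row 6, column 1: eliminating its row and column leaves {b, c}.
Row 6, column 2: eliminating its row and column leaves {b, c, e}.
Row 6, column 6: eliminating its row and column leaves {b, g}.
Row 6, column 7: eliminating its row and column leaves {b, e, g}.
Row 7, column 1: eliminating its row and column leaves {a, d}.
Row 7, column 2: eliminating its row and column leaves {a, f}.
Row 7, column 6: eliminating its row and column leaves {a, d, f, g}.
Row 7, column 7: eliminating its row and column leaves {f, g}.
Enumerating the assignments across these blanks that avoid any row or column repeat gives 9 completions.

9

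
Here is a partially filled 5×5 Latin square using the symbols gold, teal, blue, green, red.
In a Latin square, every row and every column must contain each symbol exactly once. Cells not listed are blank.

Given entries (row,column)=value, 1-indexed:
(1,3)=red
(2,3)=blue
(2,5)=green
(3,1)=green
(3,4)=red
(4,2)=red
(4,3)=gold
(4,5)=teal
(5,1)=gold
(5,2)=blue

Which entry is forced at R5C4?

teal

Row 3, column 3: row 3 has {green, red} and column 3 has {gold, blue, red}, leaving only teal.
Row 3, column 2: row 3 has {teal, green, red} and column 2 has {blue, red}, leaving only gold.
Row 2, column 2: row 2 has {blue, green} and column 2 has {gold, blue, red}, leaving only teal.
Row 1, column 2: row 1 has {red} and column 2 has {gold, teal, blue, red}, leaving only green.
Row 2, column 1: row 2 has {teal, blue, green} and column 1 has {gold, green}, leaving only red.
Row 2, column 4: row 2 has {teal, blue, green, red} and column 4 has {red}, leaving only gold.
Row 3, column 5: row 3 has {gold, teal, green, red} and column 5 has {teal, green}, leaving only blue.
Row 1, column 5: row 1 has {green, red} and column 5 has {teal, blue, green}, leaving only gold.
Row 4, column 1: row 4 has {gold, teal, red} and column 1 has {gold, green, red}, leaving only blue.
Row 1, column 1: row 1 has {gold, green, red} and column 1 has {gold, blue, green, red}, leaving only teal.
Row 1, column 4: row 1 has {gold, teal, green, red} and column 4 has {gold, red}, leaving only blue.
Row 4, column 4: row 4 has {gold, teal, blue, red} and column 4 has {gold, blue, red}, leaving only green.
Row 5 already has {gold, blue} and column 4 already has {gold, blue, green, red}, so row 5, column 4 must be teal.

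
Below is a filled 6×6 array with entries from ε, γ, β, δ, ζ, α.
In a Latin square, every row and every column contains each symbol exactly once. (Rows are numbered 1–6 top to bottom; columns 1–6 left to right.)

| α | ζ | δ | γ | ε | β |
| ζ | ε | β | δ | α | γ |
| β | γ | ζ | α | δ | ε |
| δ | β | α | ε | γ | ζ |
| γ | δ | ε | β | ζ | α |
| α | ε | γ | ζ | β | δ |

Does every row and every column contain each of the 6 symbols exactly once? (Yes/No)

Every row is a permutation, but column 2 contains ε twice (at rows 2 and 6).

No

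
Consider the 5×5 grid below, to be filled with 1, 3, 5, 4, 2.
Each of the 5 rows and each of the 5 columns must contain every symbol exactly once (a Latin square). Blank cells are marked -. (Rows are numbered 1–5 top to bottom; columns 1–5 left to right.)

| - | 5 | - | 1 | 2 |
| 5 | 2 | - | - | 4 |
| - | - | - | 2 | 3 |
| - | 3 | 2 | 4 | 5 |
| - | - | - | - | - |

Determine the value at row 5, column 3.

Row 2, column 4: row 2 has {5, 4, 2} and column 4 has {1, 4, 2}, leaving only 3.
Row 2, column 3: row 2 has {3, 5, 4, 2} and column 3 has {2}, leaving only 1.
Row 4, column 1: row 4 has {3, 5, 4, 2} and column 1 has {5}, leaving only 1.
Row 3, column 1: row 3 has {3, 2} and column 1 has {1, 5}, leaving only 4.
Row 1, column 1: row 1 has {1, 5, 2} and column 1 has {1, 5, 4}, leaving only 3.
Row 1, column 3: row 1 has {1, 3, 5, 2} and column 3 has {1, 2}, leaving only 4.
Row 3, column 2: row 3 has {3, 4, 2} and column 2 has {3, 5, 2}, leaving only 1.
Row 3, column 3: row 3 has {1, 3, 4, 2} and column 3 has {1, 4, 2}, leaving only 5.
Row 5 already has {} and column 3 already has {1, 5, 4, 2}, so row 5, column 3 must be 3.

3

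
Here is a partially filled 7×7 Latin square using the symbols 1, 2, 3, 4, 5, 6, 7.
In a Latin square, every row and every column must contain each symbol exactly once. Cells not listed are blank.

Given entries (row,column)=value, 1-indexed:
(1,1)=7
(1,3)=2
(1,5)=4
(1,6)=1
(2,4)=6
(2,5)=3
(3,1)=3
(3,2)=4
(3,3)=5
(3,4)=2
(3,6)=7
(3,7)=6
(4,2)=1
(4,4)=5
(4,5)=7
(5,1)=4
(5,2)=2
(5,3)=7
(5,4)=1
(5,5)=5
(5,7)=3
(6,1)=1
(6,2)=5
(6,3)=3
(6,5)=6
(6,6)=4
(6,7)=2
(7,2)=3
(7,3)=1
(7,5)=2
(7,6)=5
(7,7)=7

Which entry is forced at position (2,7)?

Row 1, column 2: row 1 has {1, 2, 4, 7} and column 2 has {1, 2, 3, 4, 5}, leaving only 6.
Row 1, column 4: row 1 has {1, 2, 4, 6, 7} and column 4 has {1, 2, 5, 6}, leaving only 3.
Row 1, column 7: row 1 has {1, 2, 3, 4, 6, 7} and column 7 has {2, 3, 6, 7}, leaving only 5.
Row 2, column 2: row 2 has {3, 6} and column 2 has {1, 2, 3, 4, 5, 6}, leaving only 7.
Row 2, column 3: row 2 has {3, 6, 7} and column 3 has {1, 2, 3, 5, 7}, leaving only 4.
Row 2 already has {3, 4, 6, 7} and column 7 already has {2, 3, 5, 6, 7}, so row 2, column 7 must be 1.

1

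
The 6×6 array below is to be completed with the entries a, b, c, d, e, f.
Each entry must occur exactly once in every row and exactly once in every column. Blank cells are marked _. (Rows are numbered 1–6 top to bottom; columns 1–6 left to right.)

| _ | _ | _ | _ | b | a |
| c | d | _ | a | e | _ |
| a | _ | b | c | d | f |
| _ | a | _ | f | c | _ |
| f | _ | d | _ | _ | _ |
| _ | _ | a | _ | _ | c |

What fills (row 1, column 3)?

Row 2, column 3: row 2 has {a, c, d, e} and column 3 has {a, b, d}, leaving only f.
Row 2, column 6: row 2 has {a, c, d, e, f} and column 6 has {a, c, f}, leaving only b.
Row 3, column 2: row 3 has {a, b, c, d, f} and column 2 has {a, d}, leaving only e.
Row 4, column 3: row 4 has {a, c, f} and column 3 has {a, b, d, f}, leaving only e.
Row 1 already has {a, b} and column 3 already has {a, b, d, e, f}, so row 1, column 3 must be c.

c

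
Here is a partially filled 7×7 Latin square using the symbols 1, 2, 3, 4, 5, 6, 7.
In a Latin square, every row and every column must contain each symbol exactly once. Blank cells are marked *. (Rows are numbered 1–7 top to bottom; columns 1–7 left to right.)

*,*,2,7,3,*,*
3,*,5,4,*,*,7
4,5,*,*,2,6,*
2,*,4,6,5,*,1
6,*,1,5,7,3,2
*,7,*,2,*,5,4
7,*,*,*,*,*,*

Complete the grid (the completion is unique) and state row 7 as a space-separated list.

Row 3, column 7: row 3 has {2, 4, 5, 6} and column 7 has {1, 2, 4, 7}, leaving only 3.
Row 3, column 3: row 3 has {2, 3, 4, 5, 6} and column 3 has {1, 2, 4, 5}, leaving only 7.
Row 3, column 4: row 3 has {2, 3, 4, 5, 6, 7} and column 4 has {2, 4, 5, 6, 7}, leaving only 1.
Row 7, column 4: row 7 has {7} and column 4 has {1, 2, 4, 5, 6, 7}, leaving only 3.
Row 7, column 3: row 7 has {3, 7} and column 3 has {1, 2, 4, 5, 7}, leaving only 6.
Row 7, column 7: row 7 has {3, 6, 7} and column 7 has {1, 2, 3, 4, 7}, leaving only 5.
Row 1, column 7: row 1 has {2, 3, 7} and column 7 has {1, 2, 3, 4, 5, 7}, leaving only 6.
Row 4, column 2: row 4 has {1, 2, 4, 5, 6} and column 2 has {5, 7}, leaving only 3.
Row 4, column 6: row 4 has {1, 2, 3, 4, 5, 6} and column 6 has {3, 5, 6}, leaving only 7.
Row 5, column 2: row 5 has {1, 2, 3, 5, 6, 7} and column 2 has {3, 5, 7}, leaving only 4.
Row 1, column 2: row 1 has {2, 3, 6, 7} and column 2 has {3, 4, 5, 7}, leaving only 1.
Row 7, column 2: row 7 has {3, 5, 6, 7} and column 2 has {1, 3, 4, 5, 7}, leaving only 2.
Row 1, column 1: row 1 has {1, 2, 3, 6, 7} and column 1 has {2, 3, 4, 6, 7}, leaving only 5.
Row 1, column 6: row 1 has {1, 2, 3, 5, 6, 7} and column 6 has {3, 5, 6, 7}, leaving only 4.
Row 7, column 6: row 7 has {2, 3, 5, 6, 7} and column 6 has {3, 4, 5, 6, 7}, leaving only 1.
Row 7, column 5: row 7 has {1, 2, 3, 5, 6, 7} and column 5 has {2, 3, 5, 7}, leaving only 4.
So row 7 reads: 7 2 6 3 4 1 5.

7 2 6 3 4 1 5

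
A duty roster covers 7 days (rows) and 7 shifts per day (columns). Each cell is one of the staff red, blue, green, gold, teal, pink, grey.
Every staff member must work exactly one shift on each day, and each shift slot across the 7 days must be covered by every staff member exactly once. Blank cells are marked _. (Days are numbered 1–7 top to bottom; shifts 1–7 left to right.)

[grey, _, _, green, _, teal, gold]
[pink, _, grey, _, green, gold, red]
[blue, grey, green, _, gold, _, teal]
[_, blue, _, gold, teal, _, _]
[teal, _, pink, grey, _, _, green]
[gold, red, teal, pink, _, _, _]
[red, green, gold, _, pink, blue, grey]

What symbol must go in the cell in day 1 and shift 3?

blue

Day 1, shift 2: day 1 has {green, gold, teal, grey} and shift 2 has {red, blue, green, grey}, leaving only pink.
Day 2, shift 2: day 2 has {red, green, gold, pink, grey} and shift 2 has {red, blue, green, pink, grey}, leaving only teal.
Day 2, shift 4: day 2 has {red, green, gold, teal, pink, grey} and shift 4 has {green, gold, pink, grey}, leaving only blue.
Day 3, shift 4: day 3 has {blue, green, gold, teal, grey} and shift 4 has {blue, green, gold, pink, grey}, leaving only red.
Day 3, shift 6: day 3 has {red, blue, green, gold, teal, grey} and shift 6 has {blue, gold, teal}, leaving only pink.
Day 4, shift 1: day 4 has {blue, gold, teal} and shift 1 has {red, blue, gold, teal, pink, grey}, leaving only green.
Day 4, shift 3: day 4 has {blue, green, gold, teal} and shift 3 has {green, gold, teal, pink, grey}, leaving only red.
Day 1 already has {green, gold, teal, pink, grey} and shift 3 already has {red, green, gold, teal, pink, grey}, so day 1, shift 3 must be blue.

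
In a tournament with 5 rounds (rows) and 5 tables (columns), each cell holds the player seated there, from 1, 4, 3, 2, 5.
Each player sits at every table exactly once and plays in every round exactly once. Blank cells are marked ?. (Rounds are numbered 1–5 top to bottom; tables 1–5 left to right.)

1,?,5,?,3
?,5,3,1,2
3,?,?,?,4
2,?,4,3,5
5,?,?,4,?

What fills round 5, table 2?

3

Round 1, table 4: round 1 has {1, 3, 5} and table 4 has {1, 4, 3}, leaving only 2.
Round 1, table 2: round 1 has {1, 3, 2, 5} and table 2 has {5}, leaving only 4.
Round 2, table 1: round 2 has {1, 3, 2, 5} and table 1 has {1, 3, 2, 5}, leaving only 4.
Round 3, table 4: round 3 has {4, 3} and table 4 has {1, 4, 3, 2}, leaving only 5.
Round 4, table 2: round 4 has {4, 3, 2, 5} and table 2 has {4, 5}, leaving only 1.
Round 3, table 2: round 3 has {4, 3, 5} and table 2 has {1, 4, 5}, leaving only 2.
Round 5 already has {4, 5} and table 2 already has {1, 4, 2, 5}, so round 5, table 2 must be 3.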